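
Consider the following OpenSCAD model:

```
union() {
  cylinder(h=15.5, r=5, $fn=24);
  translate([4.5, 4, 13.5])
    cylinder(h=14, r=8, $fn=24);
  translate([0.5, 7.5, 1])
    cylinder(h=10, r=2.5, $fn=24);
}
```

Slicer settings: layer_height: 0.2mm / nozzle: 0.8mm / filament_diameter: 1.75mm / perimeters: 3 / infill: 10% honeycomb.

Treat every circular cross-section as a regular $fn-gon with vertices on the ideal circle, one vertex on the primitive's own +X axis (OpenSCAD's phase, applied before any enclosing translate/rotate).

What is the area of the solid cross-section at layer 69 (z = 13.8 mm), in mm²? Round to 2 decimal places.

At z = 13.8 mm: the r=5 cylinder gives a regular 24-gon of circumradius 5 (constant along its height) (area = (24/2)·5.000²·sin(360°/24) = 77.65 mm²); the r=8 cylinder at (4.5, 4) contributes a regular 24-gon of circumradius 8 (area = (24/2)·8.000²·sin(360°/24) = 198.77 mm²); the cylinder at (0.5, 7.5) is not intersected at this z (z outside [1, 11]); Combining (union): the regions partially overlap — summed areas 276.42 mm² minus the doubly-counted overlap 52.54 mm² gives 223.88 mm² — area = 223.88 mm². Overall, the cross-section is a single solid region. Net area = 223.88 mm².

223.88 mm²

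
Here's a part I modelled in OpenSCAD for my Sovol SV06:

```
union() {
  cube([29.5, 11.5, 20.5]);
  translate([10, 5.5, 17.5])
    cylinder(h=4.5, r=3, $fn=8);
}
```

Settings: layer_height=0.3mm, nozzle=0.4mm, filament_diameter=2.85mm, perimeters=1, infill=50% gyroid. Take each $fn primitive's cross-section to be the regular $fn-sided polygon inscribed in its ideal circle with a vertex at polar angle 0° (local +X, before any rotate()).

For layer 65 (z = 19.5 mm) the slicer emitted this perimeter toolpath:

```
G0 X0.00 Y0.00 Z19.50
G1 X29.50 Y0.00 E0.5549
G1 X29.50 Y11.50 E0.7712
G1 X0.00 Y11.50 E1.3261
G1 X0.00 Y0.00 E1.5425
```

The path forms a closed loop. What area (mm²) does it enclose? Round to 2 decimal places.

Apply the shoelace formula to the sequence of (X, Y) vertices; enclosed area = 339.25 mm².

339.25 mm²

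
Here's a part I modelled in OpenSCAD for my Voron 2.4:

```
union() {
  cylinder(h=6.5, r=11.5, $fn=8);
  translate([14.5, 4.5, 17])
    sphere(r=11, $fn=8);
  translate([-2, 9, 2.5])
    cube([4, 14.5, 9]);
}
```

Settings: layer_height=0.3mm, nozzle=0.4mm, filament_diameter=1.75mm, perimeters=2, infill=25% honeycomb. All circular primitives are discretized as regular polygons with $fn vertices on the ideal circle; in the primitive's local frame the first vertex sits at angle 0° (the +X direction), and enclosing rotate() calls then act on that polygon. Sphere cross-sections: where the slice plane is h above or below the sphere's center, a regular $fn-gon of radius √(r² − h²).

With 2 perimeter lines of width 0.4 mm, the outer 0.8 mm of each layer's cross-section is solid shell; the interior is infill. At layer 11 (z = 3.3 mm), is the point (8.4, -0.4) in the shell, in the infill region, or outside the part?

At z = 3.3 mm: the r=11.5 cylinder gives a regular 8-gon of circumradius 11.5 (constant along its height); the sphere at (14.5, 4.5) is absent (|z−center|=13.700 > r=11); the cube at (-2, 9) is present — its section is the full 4×14.5 rectangle; Combining (union): the regions partially overlap (shared area 8.34 mm²), so overlapping operands fuse into one piece — 1 connected region. Overall, the cross-section is a single solid region. The nearest boundary edge runs (11.50, 0.00)→(8.13, -8.13); distance from the point to it = 2.71 mm. The point is inside the cross-section and 2.71 mm from the nearest boundary — more than the 0.8 mm shell width (2 × 0.4), so it's in the infill interior.

infill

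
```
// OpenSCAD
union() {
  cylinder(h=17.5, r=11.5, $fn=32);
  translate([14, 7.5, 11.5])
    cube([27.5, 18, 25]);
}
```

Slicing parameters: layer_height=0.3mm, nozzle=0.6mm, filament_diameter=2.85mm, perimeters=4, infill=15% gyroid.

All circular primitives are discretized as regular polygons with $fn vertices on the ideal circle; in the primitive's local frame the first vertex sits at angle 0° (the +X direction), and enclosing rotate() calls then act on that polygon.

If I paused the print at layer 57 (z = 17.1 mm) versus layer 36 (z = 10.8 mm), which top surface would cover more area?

layer 57 (z = 17.1 mm)

Layer 57 (z = 17.1): the r=11.5 cylinder contributes a regular 32-gon of circumradius 11.5 (area = (32/2)·11.500²·sin(360°/32) = 412.81 mm²); the cube at (14, 7.5) (footprint 27.5×18) is included at this height (area 495.00 mm²); Taking the union: the 2 present regions are separate (no shared area or edge), so areas and boundary lengths simply add and each stays a separate island — area = 907.81 mm². So its area = 907.81 mm². Layer 36 (z = 10.8): the r=11.5 cylinder contributes a regular 32-gon of circumradius 11.5 (area = (32/2)·11.500²·sin(360°/32) = 412.81 mm²); the cube at (14, 7.5) does not reach this height (z outside [11.5, 36.5]); Combining (union): only the r=11.5 cylinder is present, so the union is just that shape — area = 412.81 mm². So its area = 412.81 mm². Layer 57 is larger (907.81 vs 412.81 mm²).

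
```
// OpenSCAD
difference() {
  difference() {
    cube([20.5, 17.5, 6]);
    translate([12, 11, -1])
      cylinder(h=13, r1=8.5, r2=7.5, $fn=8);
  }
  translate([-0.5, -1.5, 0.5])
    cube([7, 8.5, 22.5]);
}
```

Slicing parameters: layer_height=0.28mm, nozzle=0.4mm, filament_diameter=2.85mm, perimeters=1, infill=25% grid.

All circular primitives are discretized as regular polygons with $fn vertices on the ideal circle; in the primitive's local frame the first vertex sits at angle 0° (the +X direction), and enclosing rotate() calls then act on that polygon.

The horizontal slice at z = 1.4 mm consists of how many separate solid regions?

At z = 1.4 mm: the cube is present — its section is the full 20.5×17.5 rectangle; the cone at (12, 11) (r1=8.5→r2=7.5) has section circumradius 8.315 here — a regular 8-gon; Taking the first minus the rest: starting from the 20.5×17.5 cube, the cone at (12, 11) partially overlaps it — only the 187.62 mm² overlap (of its 195.57 mm²) is removed, clipping the outline — 1 connected region; the cube at (-0.5, -1.5) is present — its section is the full 7×8.5 rectangle; After the difference (first − rest): starting from that combined region, the 7×8.5 cube at (-0.5, -1.5) partially overlaps it — only the 44.02 mm² overlap (of its 59.50 mm²) is removed, clipping the outline — 2 connected regions. The result has 2 disconnected regions.

2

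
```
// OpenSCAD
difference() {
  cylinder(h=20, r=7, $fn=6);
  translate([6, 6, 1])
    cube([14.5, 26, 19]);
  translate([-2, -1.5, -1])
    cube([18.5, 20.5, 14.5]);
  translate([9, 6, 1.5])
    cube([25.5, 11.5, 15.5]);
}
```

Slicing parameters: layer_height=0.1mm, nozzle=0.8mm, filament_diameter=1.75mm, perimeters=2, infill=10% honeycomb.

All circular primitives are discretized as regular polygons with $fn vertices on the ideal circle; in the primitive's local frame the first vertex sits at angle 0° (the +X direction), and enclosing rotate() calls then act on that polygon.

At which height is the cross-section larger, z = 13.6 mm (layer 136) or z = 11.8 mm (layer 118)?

Layer 136 (z = 13.6): the r=7 cylinder contributes a regular 6-gon of circumradius 7 (area = (6/2)·7.000²·sin(360°/6) = 127.31 mm²); the cube at (6, 6) is present — its section is the full 14.5×26 rectangle (area 377.00 mm²); the cube at (-2, -1.5) is absent (z outside [-1, 13.5]); the cube at (9, 6) is present — its section is the full 25.5×11.5 rectangle (area 293.25 mm²); Taking the first minus the rest: starting from the r=7 cylinder (127.31 mm²), the 14.5×26 cube at (6, 6) misses the remaining region (no effect); the 25.5×11.5 cube at (9, 6) misses the remaining region (no effect) — area = 127.31 mm². So its area = 127.31 mm². Layer 118 (z = 11.8): the cylinder: section is a regular 6-gon, circumradius r=7 (area = (6/2)·7.000²·sin(360°/6) = 127.31 mm²); the cube at (6, 6) (footprint 14.5×26) is included at this height (area 377.00 mm²); the 18.5×20.5 cube at (-2, -1.5) contributes its full rectangle (area 379.25 mm²); the cube at (9, 6) is present — its section is the full 25.5×11.5 rectangle (area 293.25 mm²); Taking the first minus the rest: starting from the r=7 cylinder (127.31 mm²), the 14.5×26 cube at (6, 6) misses the remaining region (no effect); the 18.5×20.5 cube at (-2, -1.5) partially overlaps it — only the 56.80 mm² overlap (of its 379.25 mm²) is removed, clipping the outline; the 25.5×11.5 cube at (9, 6) misses the remaining region (no effect) — area = 70.50 mm². So its area = 70.50 mm². Layer 136 is larger (127.31 vs 70.50 mm²).

layer 136 (z = 13.6 mm)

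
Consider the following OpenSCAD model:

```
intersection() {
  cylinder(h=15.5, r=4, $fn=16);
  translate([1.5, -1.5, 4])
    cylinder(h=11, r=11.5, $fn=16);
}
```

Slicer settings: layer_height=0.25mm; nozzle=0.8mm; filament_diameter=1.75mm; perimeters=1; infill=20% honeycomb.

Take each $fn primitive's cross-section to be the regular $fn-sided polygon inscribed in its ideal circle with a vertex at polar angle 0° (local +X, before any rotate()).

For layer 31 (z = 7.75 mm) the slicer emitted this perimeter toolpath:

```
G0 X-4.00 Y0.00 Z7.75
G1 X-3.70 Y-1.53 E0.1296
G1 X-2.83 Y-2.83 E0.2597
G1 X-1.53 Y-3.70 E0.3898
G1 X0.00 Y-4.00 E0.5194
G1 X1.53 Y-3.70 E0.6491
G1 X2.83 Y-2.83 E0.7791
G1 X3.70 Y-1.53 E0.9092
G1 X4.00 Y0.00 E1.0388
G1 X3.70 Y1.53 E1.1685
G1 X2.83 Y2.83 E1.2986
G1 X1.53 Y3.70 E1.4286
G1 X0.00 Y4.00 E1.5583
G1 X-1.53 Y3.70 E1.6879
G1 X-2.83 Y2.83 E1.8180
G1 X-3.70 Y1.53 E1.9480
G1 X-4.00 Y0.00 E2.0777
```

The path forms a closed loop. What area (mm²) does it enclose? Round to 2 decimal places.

49.04 mm²

Apply the shoelace formula to the sequence of (X, Y) vertices; enclosed area = 49.04 mm².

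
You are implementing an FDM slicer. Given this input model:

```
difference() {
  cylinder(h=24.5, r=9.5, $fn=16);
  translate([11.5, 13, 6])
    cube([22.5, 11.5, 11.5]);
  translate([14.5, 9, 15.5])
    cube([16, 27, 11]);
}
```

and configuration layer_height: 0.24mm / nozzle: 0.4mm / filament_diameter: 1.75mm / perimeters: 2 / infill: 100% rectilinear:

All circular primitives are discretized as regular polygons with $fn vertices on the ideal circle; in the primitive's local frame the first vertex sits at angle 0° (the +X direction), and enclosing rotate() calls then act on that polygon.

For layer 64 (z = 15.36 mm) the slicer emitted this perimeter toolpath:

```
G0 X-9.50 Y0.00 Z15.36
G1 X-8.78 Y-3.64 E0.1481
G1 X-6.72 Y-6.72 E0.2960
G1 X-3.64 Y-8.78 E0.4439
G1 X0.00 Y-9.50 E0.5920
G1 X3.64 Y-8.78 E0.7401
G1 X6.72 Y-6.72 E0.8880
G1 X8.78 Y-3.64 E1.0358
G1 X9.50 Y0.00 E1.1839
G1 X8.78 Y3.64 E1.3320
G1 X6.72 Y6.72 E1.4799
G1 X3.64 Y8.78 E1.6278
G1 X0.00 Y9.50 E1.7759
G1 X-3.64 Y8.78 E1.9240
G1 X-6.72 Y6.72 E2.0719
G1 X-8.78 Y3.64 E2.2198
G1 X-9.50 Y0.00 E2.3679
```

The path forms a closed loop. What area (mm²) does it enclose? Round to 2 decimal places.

Apply the shoelace formula to the sequence of (X, Y) vertices; enclosed area = 276.48 mm².

276.48 mm²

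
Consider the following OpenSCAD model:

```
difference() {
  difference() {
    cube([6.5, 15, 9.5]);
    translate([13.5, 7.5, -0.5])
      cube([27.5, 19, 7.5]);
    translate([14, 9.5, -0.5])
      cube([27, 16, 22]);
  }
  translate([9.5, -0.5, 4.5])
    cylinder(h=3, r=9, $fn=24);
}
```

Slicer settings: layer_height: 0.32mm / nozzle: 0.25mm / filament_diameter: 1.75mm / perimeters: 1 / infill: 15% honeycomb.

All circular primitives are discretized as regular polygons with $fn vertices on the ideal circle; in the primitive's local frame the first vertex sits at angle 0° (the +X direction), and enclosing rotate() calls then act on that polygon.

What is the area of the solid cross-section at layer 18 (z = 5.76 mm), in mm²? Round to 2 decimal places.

63.93 mm²

At z = 5.76 mm: the cube is present — its section is the full 6.5×15 rectangle (area 97.50 mm²); the cube at (13.5, 7.5) (footprint 27.5×19) is included at this height (area 522.50 mm²); the cube at (14, 9.5) (footprint 27×16) is included at this height (area 432.00 mm²); Subtracting the remaining from the first: starting from the 6.5×15 cube (97.50 mm²), the 27.5×19 cube at (13.5, 7.5) misses the remaining region (no effect); the 27×16 cube at (14, 9.5) misses the remaining region (no effect) — area = 97.50 mm²; the r=9 cylinder at (9.5, -0.5) gives a regular 24-gon of circumradius 9 (constant along its height) (area = (24/2)·9.000²·sin(360°/24) = 251.57 mm²); Taking the first minus the rest: starting from the result so far (97.50 mm²), the r=9 cylinder at (9.5, -0.5) partially overlaps it — only the 33.57 mm² overlap (of its 251.57 mm²) is removed, clipping the outline — area = 63.93 mm². Overall, the cross-section is a single solid region. Net area = 63.93 mm².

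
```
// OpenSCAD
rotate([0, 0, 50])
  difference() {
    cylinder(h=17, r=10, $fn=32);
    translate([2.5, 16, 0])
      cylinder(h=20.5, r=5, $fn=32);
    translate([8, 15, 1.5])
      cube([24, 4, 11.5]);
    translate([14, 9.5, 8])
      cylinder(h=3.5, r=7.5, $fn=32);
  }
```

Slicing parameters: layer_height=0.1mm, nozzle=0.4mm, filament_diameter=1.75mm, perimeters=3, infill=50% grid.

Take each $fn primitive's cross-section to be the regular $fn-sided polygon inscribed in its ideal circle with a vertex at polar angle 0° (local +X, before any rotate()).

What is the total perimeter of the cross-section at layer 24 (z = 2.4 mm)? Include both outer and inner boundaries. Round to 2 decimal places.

At z = 2.4 mm: the cylinder: section is a regular 32-gon, circumradius r=10 (perimeter = 2·32·10.000·sin(180°/32) = 62.73 mm); the r=5 cylinder at (2.5, 16) gives a regular 32-gon of circumradius 5 (constant along its height) (perimeter = 2·32·5.000·sin(180°/32) = 31.37 mm); the 24×4 cube at (8, 15) contributes its full rectangle (perimeter 56.00 mm); the cylinder at (14, 9.5) is not intersected at this z (z outside [8, 11.5]); After the difference (first − rest): starting from the r=10 cylinder, the r=5 cylinder at (2.5, 16) misses the remaining region (no effect); the 24×4 cube at (8, 15) misses the remaining region (no effect) — boundary = 62.73 mm; (whole slice rotated 50° about Z — lengths, areas and connectivity unchanged). Overall, the cross-section is a single solid region. Total boundary length (outer) = 62.73 mm.

62.73 mm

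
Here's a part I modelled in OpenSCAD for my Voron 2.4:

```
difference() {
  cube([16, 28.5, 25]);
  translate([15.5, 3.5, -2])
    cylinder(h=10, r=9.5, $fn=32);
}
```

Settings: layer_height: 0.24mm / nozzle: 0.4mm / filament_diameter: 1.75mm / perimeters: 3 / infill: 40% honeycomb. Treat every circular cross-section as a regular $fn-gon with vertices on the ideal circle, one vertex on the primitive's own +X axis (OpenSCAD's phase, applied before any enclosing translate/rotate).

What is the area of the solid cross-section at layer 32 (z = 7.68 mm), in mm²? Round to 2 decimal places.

346.72 mm²

At z = 7.68 mm: the cube is present — its section is the full 16×28.5 rectangle (area 456.00 mm²); the r=9.5 cylinder at (15.5, 3.5) gives a regular 32-gon of circumradius 9.5 (constant along its height) (area = (32/2)·9.500²·sin(360°/32) = 281.71 mm²); After the difference (first − rest): starting from the 16×28.5 cube (456.00 mm²), the r=9.5 cylinder at (15.5, 3.5) partially overlaps it — only the 109.28 mm² overlap (of its 281.71 mm²) is removed, clipping the outline — area = 346.72 mm². Overall, the cross-section is a single solid region. Net area = 346.72 mm².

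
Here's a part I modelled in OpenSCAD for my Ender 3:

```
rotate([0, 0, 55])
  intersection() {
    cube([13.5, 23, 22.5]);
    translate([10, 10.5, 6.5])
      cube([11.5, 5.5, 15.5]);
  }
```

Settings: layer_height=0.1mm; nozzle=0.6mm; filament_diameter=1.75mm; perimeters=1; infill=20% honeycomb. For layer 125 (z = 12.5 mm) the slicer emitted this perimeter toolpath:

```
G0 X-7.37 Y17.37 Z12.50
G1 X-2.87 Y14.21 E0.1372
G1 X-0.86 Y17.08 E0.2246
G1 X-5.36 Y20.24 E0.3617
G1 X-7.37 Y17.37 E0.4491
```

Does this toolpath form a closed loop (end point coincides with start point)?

Start point (G0): (-7.37, 17.37). End point (last G1): the path returns to the start — closed.

yes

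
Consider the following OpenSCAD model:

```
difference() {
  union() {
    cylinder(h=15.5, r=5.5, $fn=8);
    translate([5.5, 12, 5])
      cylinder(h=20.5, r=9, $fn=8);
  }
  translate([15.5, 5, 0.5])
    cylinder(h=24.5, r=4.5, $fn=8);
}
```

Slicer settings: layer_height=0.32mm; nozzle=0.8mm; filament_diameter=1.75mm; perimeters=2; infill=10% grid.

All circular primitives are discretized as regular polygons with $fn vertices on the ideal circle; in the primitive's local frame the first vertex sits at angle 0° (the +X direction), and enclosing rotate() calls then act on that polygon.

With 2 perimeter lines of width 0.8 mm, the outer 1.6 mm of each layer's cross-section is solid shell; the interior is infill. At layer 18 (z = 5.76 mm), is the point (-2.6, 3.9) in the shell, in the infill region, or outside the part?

At z = 5.76 mm: the r=5.5 cylinder contributes a regular 8-gon of circumradius 5.5; the r=9 cylinder at (5.5, 12) gives a regular 8-gon of circumradius 9 (constant along its height); Merging all regions: the regions partially overlap (shared area 0.90 mm²), so overlapping operands fuse into one piece — 1 connected region; the r=4.5 cylinder at (15.5, 5) contributes a regular 8-gon of circumradius 4.5; After the difference (first − rest): starting from the result so far, the r=4.5 cylinder at (15.5, 5) partially overlaps it — only the 1.71 mm² overlap (of its 57.28 mm²) is removed, clipping the outline — 1 connected region. Overall, the cross-section is a single solid region. The nearest boundary edge runs (-3.89, 3.89)→(-0.27, 5.39); distance from the point to it = 0.48 mm. The point is inside the cross-section, 0.48 mm from the nearest boundary — within the 1.6 mm shell band (2 × 0.8).

shell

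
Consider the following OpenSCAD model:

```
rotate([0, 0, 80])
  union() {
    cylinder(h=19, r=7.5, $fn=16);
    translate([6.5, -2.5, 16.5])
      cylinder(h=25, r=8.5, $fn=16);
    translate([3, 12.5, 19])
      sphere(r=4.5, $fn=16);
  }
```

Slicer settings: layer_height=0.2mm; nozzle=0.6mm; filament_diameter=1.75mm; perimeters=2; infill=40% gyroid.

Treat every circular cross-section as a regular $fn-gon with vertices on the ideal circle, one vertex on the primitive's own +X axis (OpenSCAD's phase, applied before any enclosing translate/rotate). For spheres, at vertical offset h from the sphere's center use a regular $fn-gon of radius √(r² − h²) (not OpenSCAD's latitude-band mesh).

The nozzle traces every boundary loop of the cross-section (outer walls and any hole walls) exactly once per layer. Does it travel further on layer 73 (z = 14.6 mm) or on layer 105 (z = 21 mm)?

Layer 73 (z = 14.6): the r=7.5 cylinder gives a regular 16-gon of circumradius 7.5 (constant along its height) (perimeter = 2·16·7.500·sin(180°/16) = 46.82 mm); the cylinder at (6.5, -2.5) is absent (z outside [16.5, 41.5]); the sphere at (3, 12.5): section is a regular 16-gon, circumradius = √(r²−h²) = √(4.5²−4.4²) = 0.943 (perimeter = 2·16·0.943·sin(180°/16) = 5.89 mm); Taking the union: the 2 present regions are separate (no shared area or edge), so areas and boundary lengths simply add and each stays a separate island — boundary = 52.71 mm; (whole slice rotated 80° about Z — lengths, areas and connectivity unchanged). So its perimeter = 52.71 mm. Layer 105 (z = 21): the cylinder is absent (z outside [0, 19]); the r=8.5 cylinder at (6.5, -2.5) gives a regular 16-gon of circumradius 8.5 (constant along its height) (perimeter = 2·16·8.500·sin(180°/16) = 53.06 mm); the sphere at (3, 12.5): section is a regular 16-gon, circumradius = √(r²−h²) = √(4.5²−2²) = 4.031 (perimeter = 2·16·4.031·sin(180°/16) = 25.17 mm); Taking the union: the 2 present regions are separate (no shared area or edge), so areas and boundary lengths simply add and each stays a separate island — boundary = 78.23 mm; (whole slice rotated 80° about Z — lengths, areas and connectivity unchanged). So its perimeter = 78.23 mm. Layer 105 is larger (78.23 vs 52.71 mm).

layer 105 (z = 21 mm)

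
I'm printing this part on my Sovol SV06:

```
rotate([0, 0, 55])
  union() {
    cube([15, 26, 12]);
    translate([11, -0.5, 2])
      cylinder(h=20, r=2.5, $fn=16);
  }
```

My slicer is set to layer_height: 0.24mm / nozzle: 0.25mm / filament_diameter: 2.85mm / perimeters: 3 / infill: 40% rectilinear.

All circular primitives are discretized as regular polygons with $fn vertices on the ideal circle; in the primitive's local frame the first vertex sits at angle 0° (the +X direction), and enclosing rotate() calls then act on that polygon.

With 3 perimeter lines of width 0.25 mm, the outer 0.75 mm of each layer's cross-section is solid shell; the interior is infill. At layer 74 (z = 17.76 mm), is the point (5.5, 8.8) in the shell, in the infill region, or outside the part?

infill

At z = 17.76 mm: the cube is absent (z outside [0, 12]); the cylinder at (11, -0.5): section is a regular 16-gon, circumradius r=2.5; Combining (union): only the r=2.5 cylinder at (11, -0.5) is present, so the union is just that shape — 1 connected region; (whole slice rotated 55° about Z — lengths, areas and connectivity unchanged). Overall, the cross-section is a single solid region. Undo the 55° rotation: the query point maps to (10.363, 0.542) in the un-rotated model frame. The nearest boundary edge runs (10.04, 1.81)→(9.23, 1.27); distance from the point to it = 1.23 mm. The point is inside the cross-section and 1.23 mm from the nearest boundary — more than the 0.75 mm shell width (3 × 0.25), so it's in the infill interior.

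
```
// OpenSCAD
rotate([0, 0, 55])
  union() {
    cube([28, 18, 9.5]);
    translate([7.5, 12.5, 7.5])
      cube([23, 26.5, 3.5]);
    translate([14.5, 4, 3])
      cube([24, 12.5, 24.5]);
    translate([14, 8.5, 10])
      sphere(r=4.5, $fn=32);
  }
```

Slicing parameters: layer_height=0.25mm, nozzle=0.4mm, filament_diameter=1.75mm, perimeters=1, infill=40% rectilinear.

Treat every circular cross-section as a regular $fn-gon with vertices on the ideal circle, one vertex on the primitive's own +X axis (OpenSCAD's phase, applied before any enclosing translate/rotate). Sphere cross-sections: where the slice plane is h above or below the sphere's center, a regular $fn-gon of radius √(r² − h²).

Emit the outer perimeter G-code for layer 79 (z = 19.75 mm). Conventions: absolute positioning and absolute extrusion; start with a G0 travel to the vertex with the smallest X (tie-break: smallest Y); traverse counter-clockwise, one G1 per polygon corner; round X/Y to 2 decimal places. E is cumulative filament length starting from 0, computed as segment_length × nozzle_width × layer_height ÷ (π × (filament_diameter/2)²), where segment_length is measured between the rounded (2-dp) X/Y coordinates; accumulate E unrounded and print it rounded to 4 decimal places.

G0 X-5.20 Y21.34 Z19.75
G1 X5.04 Y14.17 E0.5197
G1 X18.81 Y33.83 E1.5176
G1 X8.57 Y41.00 E2.0373
G1 X-5.20 Y21.34 E3.0353

At z = 19.75 mm: the cube does not reach this height (z outside [0, 9.5]); the cube at (7.5, 12.5) is absent (z outside [7.5, 11]); the cube at (14.5, 4) (footprint 24×12.5) is included at this height; the sphere at (14, 8.5) is absent (|z−center|=9.750 > r=4.5); Combining (union): only the 24×12.5 cube at (14.5, 4) is present, so the union is just that shape — 1 connected region; (rotated 55° about Z; rotation is an isometry so areas/perimeters/island counts are preserved). The outline is a single polygon with 4 vertices. Extrusion per mm of travel: 0.4 × 0.25 / (π × 0.875²) = 0.041575. Accumulating E over each segment gives final E = 3.0353.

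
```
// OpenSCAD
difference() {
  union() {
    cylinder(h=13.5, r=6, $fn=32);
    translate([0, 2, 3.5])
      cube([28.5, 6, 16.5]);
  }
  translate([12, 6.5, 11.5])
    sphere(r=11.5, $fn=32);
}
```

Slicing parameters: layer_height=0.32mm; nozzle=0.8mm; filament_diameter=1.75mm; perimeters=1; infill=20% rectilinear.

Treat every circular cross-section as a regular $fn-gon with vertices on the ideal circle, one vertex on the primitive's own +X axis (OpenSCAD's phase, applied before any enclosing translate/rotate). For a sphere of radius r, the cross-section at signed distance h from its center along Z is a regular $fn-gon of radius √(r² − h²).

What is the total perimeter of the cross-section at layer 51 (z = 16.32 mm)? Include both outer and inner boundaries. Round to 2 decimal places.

42.01 mm

At z = 16.32 mm: the cylinder is not intersected at this z (z outside [0, 13.5]); the cube at (0, 2) is present — its section is the full 28.5×6 rectangle (perimeter 69.00 mm); Taking the union: only the 28.5×6 cube at (0, 2) is present, so the union is just that shape — boundary = 69.00 mm; the r=11.5 sphere at (12, 6.5) contributes a regular 32-gon of circumradius √(11.5²−4.82²) = 10.441 (perimeter = 2·32·10.441·sin(180°/32) = 65.50 mm); Taking the first minus the rest: starting from that combined region, the r=11.5 sphere at (12, 6.5) partially overlaps it — only the 121.78 mm² overlap (of its 340.29 mm²) is removed, clipping the outline — boundary = 42.01 mm. Overall, the cross-section has 2 separate islands. Total boundary length (outer) = 42.01 mm.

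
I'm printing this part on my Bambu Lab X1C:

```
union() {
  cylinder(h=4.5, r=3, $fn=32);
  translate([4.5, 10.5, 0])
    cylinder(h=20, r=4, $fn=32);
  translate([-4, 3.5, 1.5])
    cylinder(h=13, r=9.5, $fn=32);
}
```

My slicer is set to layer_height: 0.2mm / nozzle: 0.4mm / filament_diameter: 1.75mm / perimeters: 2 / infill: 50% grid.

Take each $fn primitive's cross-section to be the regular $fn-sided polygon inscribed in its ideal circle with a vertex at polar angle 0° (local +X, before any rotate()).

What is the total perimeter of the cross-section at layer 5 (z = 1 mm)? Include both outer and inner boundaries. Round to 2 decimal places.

43.91 mm

At z = 1 mm: the cylinder: section is a regular 32-gon, circumradius r=3 (perimeter = 2·32·3.000·sin(180°/32) = 18.82 mm); the cylinder at (4.5, 10.5): section is a regular 32-gon, circumradius r=4 (perimeter = 2·32·4.000·sin(180°/32) = 25.09 mm); the cylinder at (-4, 3.5) does not reach this height (z outside [1.5, 14.5]); Merging all regions: the 2 present regions are separate (no shared area or edge), so areas and boundary lengths simply add and each stays a separate island — boundary = 43.91 mm. Overall, the cross-section has 2 separate islands. Total boundary length (outer) = 43.91 mm.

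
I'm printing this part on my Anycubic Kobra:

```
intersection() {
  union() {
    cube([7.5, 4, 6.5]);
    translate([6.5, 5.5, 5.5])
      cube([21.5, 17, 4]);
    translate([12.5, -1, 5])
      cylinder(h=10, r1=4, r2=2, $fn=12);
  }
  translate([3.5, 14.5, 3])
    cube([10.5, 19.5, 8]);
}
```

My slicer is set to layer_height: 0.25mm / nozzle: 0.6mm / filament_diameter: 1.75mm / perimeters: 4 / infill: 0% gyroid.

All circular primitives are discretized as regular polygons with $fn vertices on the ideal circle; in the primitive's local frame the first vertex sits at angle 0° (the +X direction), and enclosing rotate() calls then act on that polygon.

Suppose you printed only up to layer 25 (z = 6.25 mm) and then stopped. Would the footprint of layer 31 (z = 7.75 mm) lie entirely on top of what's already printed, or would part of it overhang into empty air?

entirely on top

Compare the two slices. At z = 6.25: the 7.5×4 cube contributes its full rectangle (area 30.00 mm²); the cube at (6.5, 5.5) (footprint 21.5×17) is included at this height (area 365.50 mm²); the cone at (12.5, -1): at t=0.125 of its height the radius interpolates to r₁+(r₂−r₁)t = 3.750, giving a regular 12-gon of that circumradius (area = (12/2)·3.750²·sin(360°/12) = 42.19 mm²); Merging all regions: the 3 present regions are separate (no shared area or edge), so areas and boundary lengths simply add and each stays a separate island — area = 437.69 mm²; the 10.5×19.5 cube at (3.5, 14.5) contributes its full rectangle (area 204.75 mm²); Keeping only the common overlap: the 10.5×19.5 cube at (3.5, 14.5) partially overlaps that combined region; clipping to the common part keeps 60.00 mm² — area = 60.00 mm². At z = 7.75: the cube is not intersected at this z (z outside [0, 6.5]); the cube at (6.5, 5.5) (footprint 21.5×17) is included at this height (area 365.50 mm²); the cone at (12.5, -1) contributes a regular 12-gon of circumradius 3.450 (interpolated between r1=4 and r2=2 at t=0.275) (area = (12/2)·3.450²·sin(360°/12) = 35.71 mm²); Merging all regions: the 2 present regions are separate (no shared area or edge), so areas and boundary lengths simply add and each stays a separate island — area = 401.21 mm²; the cube at (3.5, 14.5) (footprint 10.5×19.5) is included at this height (area 204.75 mm²); Keeping only the common overlap: the 10.5×19.5 cube at (3.5, 14.5) partially overlaps the result so far; clipping to the common part keeps 60.00 mm² — area = 60.00 mm². Checking containment: the cross-section at z = 7.75 is a subset of the cross-section at z = 6.25.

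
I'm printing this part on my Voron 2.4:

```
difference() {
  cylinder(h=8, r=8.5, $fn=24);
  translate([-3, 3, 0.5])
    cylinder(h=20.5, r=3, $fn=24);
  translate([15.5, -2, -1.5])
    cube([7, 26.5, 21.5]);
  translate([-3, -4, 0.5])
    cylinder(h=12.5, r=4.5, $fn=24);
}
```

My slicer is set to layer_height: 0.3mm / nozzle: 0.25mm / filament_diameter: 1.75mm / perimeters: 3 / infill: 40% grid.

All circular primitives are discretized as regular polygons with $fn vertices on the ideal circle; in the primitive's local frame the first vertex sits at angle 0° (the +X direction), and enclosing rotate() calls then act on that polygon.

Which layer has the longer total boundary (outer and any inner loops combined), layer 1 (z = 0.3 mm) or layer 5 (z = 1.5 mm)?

Layer 1 (z = 0.3): the cylinder: section is a regular 24-gon, circumradius r=8.5 (perimeter = 2·24·8.500·sin(180°/24) = 53.25 mm); the cylinder at (-3, 3) does not reach this height (z outside [0.5, 21]); the cube at (15.5, -2) is present — its section is the full 7×26.5 rectangle (perimeter 67.00 mm); the cylinder at (-3, -4) is not intersected at this z (z outside [0.5, 13]); After the difference (first − rest): starting from the r=8.5 cylinder, the 7×26.5 cube at (15.5, -2) misses the remaining region (no effect) — boundary = 53.25 mm. So its perimeter = 53.25 mm. Layer 5 (z = 1.5): the cylinder: section is a regular 24-gon, circumradius r=8.5 (perimeter = 2·24·8.500·sin(180°/24) = 53.25 mm); the r=3 cylinder at (-3, 3) contributes a regular 24-gon of circumradius 3 (perimeter = 2·24·3.000·sin(180°/24) = 18.80 mm); the cube at (15.5, -2) is present — its section is the full 7×26.5 rectangle (perimeter 67.00 mm); the r=4.5 cylinder at (-3, -4) contributes a regular 24-gon of circumradius 4.5 (perimeter = 2·24·4.500·sin(180°/24) = 28.19 mm); Subtracting the remaining from the first: starting from the r=8.5 cylinder, the r=3 cylinder at (-3, 3) lies wholly inside it (removes its full 27.95 mm² and its 18.80 mm outline becomes a hole wall); the 7×26.5 cube at (15.5, -2) misses the remaining region (no effect); the r=4.5 cylinder at (-3, -4) partially overlaps it — only the 56.81 mm² overlap (of its 62.89 mm²) is removed, clipping the outline — boundary = 79.06 mm. So its perimeter = 79.06 mm. Layer 5 is larger (79.06 vs 53.25 mm).

layer 5 (z = 1.5 mm)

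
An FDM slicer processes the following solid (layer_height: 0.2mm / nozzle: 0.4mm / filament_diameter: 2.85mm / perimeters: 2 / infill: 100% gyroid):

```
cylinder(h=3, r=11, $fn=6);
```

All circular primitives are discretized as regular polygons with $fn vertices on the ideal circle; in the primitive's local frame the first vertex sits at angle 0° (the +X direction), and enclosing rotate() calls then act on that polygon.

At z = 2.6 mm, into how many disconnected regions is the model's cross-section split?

1

At z = 2.6 mm: the r=11 cylinder gives a regular 6-gon of circumradius 11 (constant along its height). The result has 1 disconnected region.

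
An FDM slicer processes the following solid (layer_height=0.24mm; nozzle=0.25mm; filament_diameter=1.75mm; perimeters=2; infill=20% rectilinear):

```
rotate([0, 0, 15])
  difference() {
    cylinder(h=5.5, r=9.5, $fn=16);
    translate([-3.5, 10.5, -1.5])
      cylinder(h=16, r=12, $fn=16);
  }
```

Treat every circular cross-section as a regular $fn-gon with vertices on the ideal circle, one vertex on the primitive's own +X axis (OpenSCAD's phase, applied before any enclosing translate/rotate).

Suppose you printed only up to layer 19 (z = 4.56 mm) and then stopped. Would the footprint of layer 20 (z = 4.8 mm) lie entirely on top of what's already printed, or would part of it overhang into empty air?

entirely on top

Compare the two slices. At z = 4.56: the r=9.5 cylinder gives a regular 16-gon of circumradius 9.5 (constant along its height) (area = (16/2)·9.500²·sin(360°/16) = 276.30 mm²); the r=12 cylinder at (-3.5, 10.5) gives a regular 16-gon of circumradius 12 (constant along its height) (area = (16/2)·12.000²·sin(360°/16) = 440.85 mm²); Taking the first minus the rest: starting from the r=9.5 cylinder (276.30 mm²), the r=12 cylinder at (-3.5, 10.5) partially overlaps it — only the 128.16 mm² overlap (of its 440.85 mm²) is removed, clipping the outline — area = 148.14 mm²; (rotated 15° about Z; rotation is an isometry so areas/perimeters/island counts are preserved). At z = 4.8: the cylinder: section is a regular 16-gon, circumradius r=9.5 (area = (16/2)·9.500²·sin(360°/16) = 276.30 mm²); the r=12 cylinder at (-3.5, 10.5) contributes a regular 16-gon of circumradius 12 (area = (16/2)·12.000²·sin(360°/16) = 440.85 mm²); Subtracting the remaining from the first: starting from the r=9.5 cylinder (276.30 mm²), the r=12 cylinder at (-3.5, 10.5) partially overlaps it — only the 128.16 mm² overlap (of its 440.85 mm²) is removed, clipping the outline — area = 148.14 mm²; (whole slice rotated 15° about Z — lengths, areas and connectivity unchanged). Checking containment: the cross-section at z = 4.8 is a subset of the cross-section at z = 4.56.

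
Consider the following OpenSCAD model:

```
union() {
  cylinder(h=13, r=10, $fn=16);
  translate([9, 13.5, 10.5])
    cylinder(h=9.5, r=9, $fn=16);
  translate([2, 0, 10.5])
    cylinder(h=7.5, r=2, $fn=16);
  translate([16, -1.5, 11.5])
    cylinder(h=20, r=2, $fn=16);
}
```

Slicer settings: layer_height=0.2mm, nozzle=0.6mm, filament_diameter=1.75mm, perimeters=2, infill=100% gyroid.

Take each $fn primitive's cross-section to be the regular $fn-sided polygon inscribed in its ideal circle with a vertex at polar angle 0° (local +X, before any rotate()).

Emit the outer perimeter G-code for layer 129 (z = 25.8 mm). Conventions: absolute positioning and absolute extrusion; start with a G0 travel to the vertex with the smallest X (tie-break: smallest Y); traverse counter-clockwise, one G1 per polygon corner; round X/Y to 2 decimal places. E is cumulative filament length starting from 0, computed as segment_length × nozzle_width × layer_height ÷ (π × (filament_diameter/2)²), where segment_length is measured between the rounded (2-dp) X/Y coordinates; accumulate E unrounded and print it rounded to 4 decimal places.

G0 X14.00 Y-1.50 Z25.80
G1 X14.15 Y-2.27 E0.0391
G1 X14.59 Y-2.91 E0.0779
G1 X15.23 Y-3.35 E0.1166
G1 X16.00 Y-3.50 E0.1558
G1 X16.77 Y-3.35 E0.1949
G1 X17.41 Y-2.91 E0.2337
G1 X17.85 Y-2.27 E0.2724
G1 X18.00 Y-1.50 E0.3115
G1 X17.85 Y-0.73 E0.3507
G1 X17.41 Y-0.09 E0.3894
G1 X16.77 Y0.35 E0.4282
G1 X16.00 Y0.50 E0.4673
G1 X15.23 Y0.35 E0.5064
G1 X14.59 Y-0.09 E0.5452
G1 X14.15 Y-0.73 E0.5839
G1 X14.00 Y-1.50 E0.6231

At z = 25.8 mm: the cylinder is not intersected at this z (z outside [0, 13]); the cylinder at (9, 13.5) is absent (z outside [10.5, 20]); the cylinder at (2, 0) is not intersected at this z (z outside [10.5, 18]); the cylinder at (16, -1.5): section is a regular 16-gon, circumradius r=2; Taking the union: only the r=2 cylinder at (16, -1.5) is present, so the union is just that shape — 1 connected region. The outline is a single polygon with 16 vertices. Extrusion per mm of travel: 0.6 × 0.2 / (π × 0.875²) = 0.049890. Accumulating E over each segment gives final E = 0.6231.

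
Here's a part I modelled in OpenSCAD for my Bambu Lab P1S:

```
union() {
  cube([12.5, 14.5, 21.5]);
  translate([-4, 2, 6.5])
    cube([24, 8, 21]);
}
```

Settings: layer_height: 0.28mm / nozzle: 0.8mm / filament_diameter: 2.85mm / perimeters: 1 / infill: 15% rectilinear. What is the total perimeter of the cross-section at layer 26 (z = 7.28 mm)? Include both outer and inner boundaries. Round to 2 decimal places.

77.00 mm

At z = 7.28 mm: the cube is present — its section is the full 12.5×14.5 rectangle (perimeter 54.00 mm); the cube at (-4, 2) is present — its section is the full 24×8 rectangle (perimeter 64.00 mm); Taking the union: the regions partially overlap (shared area 100.00 mm²), so the edge portions inside another operand are dropped and the merged outline is re-measured after clipping — boundary = 77.00 mm. Overall, the cross-section is a single solid region. Total boundary length (outer) = 77.00 mm.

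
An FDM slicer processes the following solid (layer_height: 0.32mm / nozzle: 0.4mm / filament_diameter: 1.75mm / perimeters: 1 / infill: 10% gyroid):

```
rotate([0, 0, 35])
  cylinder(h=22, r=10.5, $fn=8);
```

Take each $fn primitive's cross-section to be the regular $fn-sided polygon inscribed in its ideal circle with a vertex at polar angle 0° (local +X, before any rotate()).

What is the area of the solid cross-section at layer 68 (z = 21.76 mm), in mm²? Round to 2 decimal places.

At z = 21.76 mm: the cylinder: section is a regular 8-gon, circumradius r=10.5 (area = (8/2)·10.500²·sin(360°/8) = 311.83 mm²); (whole slice rotated 35° about Z — lengths, areas and connectivity unchanged). Overall, the cross-section is a single solid region. Net area = 311.83 mm².

311.83 mm²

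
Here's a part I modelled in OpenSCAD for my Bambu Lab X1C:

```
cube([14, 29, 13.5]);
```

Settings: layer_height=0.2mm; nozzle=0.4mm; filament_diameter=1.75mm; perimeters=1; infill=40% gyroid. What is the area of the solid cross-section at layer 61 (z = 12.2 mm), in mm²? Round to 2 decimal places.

At z = 12.2 mm: the 14×29 cube contributes its full rectangle (area 406.00 mm²). Overall, the cross-section is a single solid region. Net area = 406.00 mm².

406.00 mm²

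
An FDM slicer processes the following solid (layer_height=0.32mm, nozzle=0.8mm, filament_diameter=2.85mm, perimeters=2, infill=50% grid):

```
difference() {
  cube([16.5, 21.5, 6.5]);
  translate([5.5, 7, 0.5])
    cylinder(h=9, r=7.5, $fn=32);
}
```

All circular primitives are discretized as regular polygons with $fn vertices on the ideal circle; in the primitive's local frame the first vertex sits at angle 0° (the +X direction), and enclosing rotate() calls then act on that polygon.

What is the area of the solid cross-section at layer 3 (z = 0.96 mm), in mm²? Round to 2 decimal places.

194.57 mm²

At z = 0.96 mm: the cube is present — its section is the full 16.5×21.5 rectangle (area 354.75 mm²); the cylinder at (5.5, 7): section is a regular 32-gon, circumradius r=7.5 (area = (32/2)·7.500²·sin(360°/32) = 175.58 mm²); Taking the first minus the rest: starting from the 16.5×21.5 cube (354.75 mm²), the r=7.5 cylinder at (5.5, 7) partially overlaps it — only the 160.18 mm² overlap (of its 175.58 mm²) is removed, clipping the outline — area = 194.57 mm². Overall, the cross-section has 2 separate islands. Net area = 194.57 mm².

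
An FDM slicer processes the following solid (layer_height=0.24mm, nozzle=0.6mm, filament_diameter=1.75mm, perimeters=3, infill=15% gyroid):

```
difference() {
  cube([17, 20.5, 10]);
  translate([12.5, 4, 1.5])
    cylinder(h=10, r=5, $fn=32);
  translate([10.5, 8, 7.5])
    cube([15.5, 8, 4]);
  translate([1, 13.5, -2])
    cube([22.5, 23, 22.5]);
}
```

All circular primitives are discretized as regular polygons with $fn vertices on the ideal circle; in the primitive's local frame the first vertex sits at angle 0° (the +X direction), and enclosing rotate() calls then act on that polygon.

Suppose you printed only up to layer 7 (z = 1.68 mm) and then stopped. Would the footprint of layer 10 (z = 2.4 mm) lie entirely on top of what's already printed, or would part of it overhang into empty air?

Compare the two slices. At z = 1.68: the cube is present — its section is the full 17×20.5 rectangle (area 348.50 mm²); the r=5 cylinder at (12.5, 4) gives a regular 32-gon of circumradius 5 (constant along its height) (area = (32/2)·5.000²·sin(360°/32) = 78.04 mm²); the cube at (10.5, 8) is absent (z outside [7.5, 11.5]); the 22.5×23 cube at (1, 13.5) contributes its full rectangle (area 517.50 mm²); Taking the first minus the rest: starting from the 17×20.5 cube (348.50 mm²), the r=5 cylinder at (12.5, 4) partially overlaps it — only the 72.65 mm² overlap (of its 78.04 mm²) is removed, clipping the outline; the 22.5×23 cube at (1, 13.5) partially overlaps it — only the 112.00 mm² overlap (of its 517.50 mm²) is removed, clipping the outline — area = 163.85 mm². At z = 2.4: the cube is present — its section is the full 17×20.5 rectangle (area 348.50 mm²); the r=5 cylinder at (12.5, 4) contributes a regular 32-gon of circumradius 5 (area = (32/2)·5.000²·sin(360°/32) = 78.04 mm²); the cube at (10.5, 8) is not intersected at this z (z outside [7.5, 11.5]); the cube at (1, 13.5) (footprint 22.5×23) is included at this height (area 517.50 mm²); After the difference (first − rest): starting from the 17×20.5 cube (348.50 mm²), the r=5 cylinder at (12.5, 4) partially overlaps it — only the 72.65 mm² overlap (of its 78.04 mm²) is removed, clipping the outline; the 22.5×23 cube at (1, 13.5) partially overlaps it — only the 112.00 mm² overlap (of its 517.50 mm²) is removed, clipping the outline — area = 163.85 mm². Checking containment: the cross-section at z = 2.4 is a subset of the cross-section at z = 1.68.

entirely on top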